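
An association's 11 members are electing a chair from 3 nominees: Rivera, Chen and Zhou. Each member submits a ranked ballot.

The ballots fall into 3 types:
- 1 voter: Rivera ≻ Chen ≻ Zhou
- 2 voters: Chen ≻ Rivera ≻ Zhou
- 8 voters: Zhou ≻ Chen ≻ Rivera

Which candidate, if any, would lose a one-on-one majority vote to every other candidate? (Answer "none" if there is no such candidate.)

Pairwise majorities:
Rivera vs Chen: Chen wins 10–1.
Rivera vs Zhou: Rivera is ranked higher on 1+2 = 3 ballots, Zhou on 8. Zhou wins 8–3.
Chen vs Zhou: 1+2 = 3 for Chen, 8 for Zhou — Zhou by 8–3.
Rivera loses to every other candidate — it is the Condorcet loser.

Rivera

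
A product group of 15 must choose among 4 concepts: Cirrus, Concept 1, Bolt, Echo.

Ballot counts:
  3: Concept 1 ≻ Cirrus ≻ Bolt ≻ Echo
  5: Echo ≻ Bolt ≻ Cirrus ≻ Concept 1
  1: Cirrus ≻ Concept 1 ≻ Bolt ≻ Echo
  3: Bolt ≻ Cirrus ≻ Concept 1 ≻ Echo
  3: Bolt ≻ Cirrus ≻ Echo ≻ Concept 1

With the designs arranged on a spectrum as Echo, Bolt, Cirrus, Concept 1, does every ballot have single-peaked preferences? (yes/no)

yes

Axis positions: Echo=1, Bolt=2, Cirrus=3, Concept 1=4.
Faction 1 (peak Concept 1 at position 4): ranking walks positions 4-3-2-1, expanding outward from the peak — single-peaked.
Faction 2 (peak Echo at position 1): ranking walks positions 1-2-3-4, expanding outward from the peak — single-peaked.
Faction 3 (peak Cirrus at position 3): ranking walks positions 3-4-2-1, expanding outward from the peak — single-peaked.
Faction 4 (peak Bolt at position 2): ranking walks positions 2-3-4-1, expanding outward from the peak — single-peaked.
Faction 5 (peak Bolt at position 2): ranking walks positions 2-3-1-4, expanding outward from the peak — single-peaked.
Every ranking is single-peaked on this axis.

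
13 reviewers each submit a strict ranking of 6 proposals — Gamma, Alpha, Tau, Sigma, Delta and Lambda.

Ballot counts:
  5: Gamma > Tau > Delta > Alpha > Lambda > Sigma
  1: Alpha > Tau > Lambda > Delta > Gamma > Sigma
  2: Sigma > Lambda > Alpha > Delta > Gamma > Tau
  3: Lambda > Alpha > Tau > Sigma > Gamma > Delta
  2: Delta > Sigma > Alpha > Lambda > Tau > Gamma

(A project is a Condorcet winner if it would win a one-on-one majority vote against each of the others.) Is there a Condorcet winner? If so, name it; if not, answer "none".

none

Pairwise majorities:
Gamma vs Alpha: 5 for Gamma, 8 for Alpha — Alpha by 8–5.
Gamma–Tau: Gamma 7–6.
Gamma vs Sigma: 5+1 = 6 for Gamma, 7 for Sigma — Sigma by 7–6.
Gamma vs Delta: 5+3 = 8 for Gamma, 5 for Delta — Gamma by 8–5.
Gamma vs Lambda: Lambda wins 8–5.
Alpha vs Tau: Alpha is ranked higher on 1+2+3+2 = 8 ballots, Tau on 5. Alpha wins 8–5.
Alpha vs Sigma: Alpha wins 9–4.
Alpha vs Delta: Alpha is ranked higher on 1+2+3 = 6 ballots, Delta on 7. Delta wins 7–6.
Alpha vs Lambda: Alpha is ranked higher on 5+1+2 = 8 ballots, Lambda on 5. Alpha wins 8–5.
Tau vs Sigma: Tau is ranked higher on 5+1+3 = 9 ballots, Sigma on 4. Tau wins 9–4.
Tau vs Delta: Tau wins 9–4.
Tau vs Lambda: 5+1 = 6 for Tau, 7 for Lambda — Lambda by 7–6.
Sigma vs Delta: Delta, 8–5.
Sigma vs Lambda: 2+2 = 4 for Sigma, 9 for Lambda — Lambda by 9–4.
Delta–Lambda: Delta 7–6.
Every project loses at least once (Gamma loses to Alpha; Alpha loses to Delta; Tau loses to Gamma; Sigma loses to Alpha; Delta loses to Gamma; Lambda loses to Alpha). The majority relation contains the cycle Gamma → Tau → Sigma → Gamma, so there is no Condorcet winner.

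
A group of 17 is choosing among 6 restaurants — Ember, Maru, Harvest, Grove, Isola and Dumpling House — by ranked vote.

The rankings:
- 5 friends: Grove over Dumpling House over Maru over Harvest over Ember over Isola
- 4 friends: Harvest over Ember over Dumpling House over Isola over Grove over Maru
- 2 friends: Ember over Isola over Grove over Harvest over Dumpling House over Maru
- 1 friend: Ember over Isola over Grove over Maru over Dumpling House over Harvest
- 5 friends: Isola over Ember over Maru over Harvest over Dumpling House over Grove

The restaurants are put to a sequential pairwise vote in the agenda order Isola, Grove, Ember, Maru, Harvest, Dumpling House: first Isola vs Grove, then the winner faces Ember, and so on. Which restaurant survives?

Round 1: Isola vs Grove — 12–5, Isola advances.
Round 2: Isola vs Ember — 5–12, Ember advances.
Round 3: Ember vs Maru — 12–5, Ember advances.
Round 4: Ember vs Harvest — 8–9, Harvest advances.
Round 5: Harvest vs Dumpling House — 11–6, Harvest advances.
Harvest survives the agenda.

Harvest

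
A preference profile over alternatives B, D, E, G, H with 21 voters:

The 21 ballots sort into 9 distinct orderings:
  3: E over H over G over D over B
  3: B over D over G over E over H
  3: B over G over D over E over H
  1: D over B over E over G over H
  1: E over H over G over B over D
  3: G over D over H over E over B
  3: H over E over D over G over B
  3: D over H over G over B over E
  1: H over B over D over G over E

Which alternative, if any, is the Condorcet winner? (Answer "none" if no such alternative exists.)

D

Pairwise majorities:
B vs D: D, 13–8.
B vs E: 3+3+1+3+1 = 11 for B, 10 for E — B by 11–10.
B vs G: B preferred on 3+3+1+1 = 8 ballots; G wins 13–8.
B vs H: H, 14–7.
D vs E: D wins 14–7.
D–G: D 11–10.
D vs H: D is ranked higher on 3+3+1+3+3 = 13 ballots, H on 8. D wins 13–8.
E vs G: E is ranked higher on 3+1+1+3 = 8 ballots, G on 13. G wins 13–8.
E vs H: E preferred on 3+3+3+1+1 = 11 ballots; E wins 11–10.
G vs H: 10 to 11, H.
D defeats every rival head-to-head and is the Condorcet winner.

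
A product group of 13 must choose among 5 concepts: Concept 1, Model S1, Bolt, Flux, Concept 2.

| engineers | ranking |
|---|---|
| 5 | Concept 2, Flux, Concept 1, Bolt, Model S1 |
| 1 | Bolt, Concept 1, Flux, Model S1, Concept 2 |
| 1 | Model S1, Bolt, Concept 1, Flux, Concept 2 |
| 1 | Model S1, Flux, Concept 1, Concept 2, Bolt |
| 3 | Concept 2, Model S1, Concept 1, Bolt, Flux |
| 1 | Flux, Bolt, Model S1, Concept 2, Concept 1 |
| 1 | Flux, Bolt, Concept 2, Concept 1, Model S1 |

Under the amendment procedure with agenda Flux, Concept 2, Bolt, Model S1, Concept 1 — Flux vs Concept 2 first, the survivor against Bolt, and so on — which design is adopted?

Round 1: Flux vs Concept 2 — 5–8, Concept 2 advances.
Round 2: Concept 2 vs Bolt — 9–4, Concept 2 advances.
Round 3: Concept 2 vs Model S1 — 9–4, Concept 2 advances.
Round 4: Concept 2 vs Concept 1 — 10–3, Concept 2 advances.
Concept 2 survives the agenda.

Concept 2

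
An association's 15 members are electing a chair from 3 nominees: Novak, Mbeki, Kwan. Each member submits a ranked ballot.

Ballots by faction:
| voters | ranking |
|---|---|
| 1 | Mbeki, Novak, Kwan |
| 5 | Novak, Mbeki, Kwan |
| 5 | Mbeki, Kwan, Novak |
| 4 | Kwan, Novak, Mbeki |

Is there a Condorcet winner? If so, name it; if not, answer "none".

none

Pairwise majorities:
Novak vs Mbeki: 9 to 6, Novak.
Novak vs Kwan: Kwan wins 9–6.
Mbeki vs Kwan: Mbeki is ranked higher on 1+5+5 = 11 ballots, Kwan on 4. Mbeki wins 11–4.
No candidate is unbeaten: Novak loses to Kwan; Mbeki loses to Novak; Kwan loses to Mbeki. In particular Novak beats Mbeki beats Kwan beats Novak is a majority cycle — no Condorcet winner exists.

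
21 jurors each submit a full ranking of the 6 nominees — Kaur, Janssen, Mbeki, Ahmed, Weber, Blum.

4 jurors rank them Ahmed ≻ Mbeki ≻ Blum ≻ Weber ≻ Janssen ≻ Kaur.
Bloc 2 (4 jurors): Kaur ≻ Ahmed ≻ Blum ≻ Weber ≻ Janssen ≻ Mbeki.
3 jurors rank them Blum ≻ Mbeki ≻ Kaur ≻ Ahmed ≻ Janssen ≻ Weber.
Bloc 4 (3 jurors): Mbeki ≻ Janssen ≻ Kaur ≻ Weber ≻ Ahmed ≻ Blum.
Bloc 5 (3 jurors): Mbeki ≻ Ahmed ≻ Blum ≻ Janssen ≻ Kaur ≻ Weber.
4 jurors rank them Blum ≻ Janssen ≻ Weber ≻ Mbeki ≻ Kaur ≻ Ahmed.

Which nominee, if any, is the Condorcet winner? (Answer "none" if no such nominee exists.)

none

Head-to-head results (21 jurors):
Kaur vs Janssen: Kaur preferred on 4+3 = 7 ballots; Janssen wins 14–7.
Kaur vs Mbeki: Kaur is ranked higher on 4 ballots, Mbeki on 17. Mbeki wins 17–4.
Kaur vs Ahmed: 14 to 7, Kaur.
Kaur vs Weber: 13 to 8, Kaur.
Kaur vs Blum: Kaur preferred on 4+3 = 7 ballots; Blum wins 14–7.
Janssen vs Mbeki: 4+4 = 8 for Janssen, 13 for Mbeki — Mbeki by 13–8.
Janssen vs Ahmed: 7 to 14, Ahmed.
Janssen vs Weber: 3+3+3+4 = 13 for Janssen, 8 for Weber — Janssen by 13–8.
Janssen vs Blum: 3 for Janssen, 18 for Blum — Blum by 18–3.
Mbeki vs Ahmed: Mbeki preferred on 3+3+3+4 = 13 ballots; Mbeki wins 13–8.
Mbeki vs Weber: 13 to 8, Mbeki.
Mbeki vs Blum: Mbeki is ranked higher on 4+3+3 = 10 ballots, Blum on 11. Blum wins 11–10.
Ahmed vs Weber: 4+4+3+3 = 14 for Ahmed, 7 for Weber — Ahmed by 14–7.
Ahmed vs Blum: Ahmed preferred on 4+4+3+3 = 14 ballots; Ahmed wins 14–7.
Weber vs Blum: Weber preferred on 3 ballots; Blum wins 18–3.
No nominee is unbeaten: Kaur loses to Janssen; Janssen loses to Mbeki; Mbeki loses to Blum; Ahmed loses to Kaur; Weber loses to Kaur; Blum loses to Ahmed. In particular Kaur beats Ahmed beats Janssen beats Kaur is a majority cycle — no Condorcet winner exists.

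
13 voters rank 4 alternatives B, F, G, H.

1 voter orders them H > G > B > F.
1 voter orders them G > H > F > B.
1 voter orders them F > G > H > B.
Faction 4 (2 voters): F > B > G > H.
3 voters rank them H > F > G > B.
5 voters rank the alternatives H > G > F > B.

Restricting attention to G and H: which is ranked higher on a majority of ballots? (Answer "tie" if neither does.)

Ballots ranking G above H: 1 + 1 + 2 = 4.
Ballots ranking H above G: 13 − 4 = 9.
H wins the head-to-head 9–4.

H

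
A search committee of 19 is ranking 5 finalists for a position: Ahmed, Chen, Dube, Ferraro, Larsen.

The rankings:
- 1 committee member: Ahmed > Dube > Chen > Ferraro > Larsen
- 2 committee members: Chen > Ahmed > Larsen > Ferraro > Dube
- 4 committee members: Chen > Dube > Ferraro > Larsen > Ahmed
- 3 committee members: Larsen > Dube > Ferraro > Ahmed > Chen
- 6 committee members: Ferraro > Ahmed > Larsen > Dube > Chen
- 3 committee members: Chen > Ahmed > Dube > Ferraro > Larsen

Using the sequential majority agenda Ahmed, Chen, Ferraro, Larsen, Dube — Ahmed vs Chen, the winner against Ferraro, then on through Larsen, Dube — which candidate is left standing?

Round 1: Ahmed vs Chen — 10–9, Ahmed advances.
Round 2: Ahmed vs Ferraro — 6–13, Ferraro advances.
Round 3: Ferraro vs Larsen — 14–5, Ferraro advances.
Round 4: Ferraro vs Dube — 8–11, Dube advances.
The agenda winner is Dube.

Dube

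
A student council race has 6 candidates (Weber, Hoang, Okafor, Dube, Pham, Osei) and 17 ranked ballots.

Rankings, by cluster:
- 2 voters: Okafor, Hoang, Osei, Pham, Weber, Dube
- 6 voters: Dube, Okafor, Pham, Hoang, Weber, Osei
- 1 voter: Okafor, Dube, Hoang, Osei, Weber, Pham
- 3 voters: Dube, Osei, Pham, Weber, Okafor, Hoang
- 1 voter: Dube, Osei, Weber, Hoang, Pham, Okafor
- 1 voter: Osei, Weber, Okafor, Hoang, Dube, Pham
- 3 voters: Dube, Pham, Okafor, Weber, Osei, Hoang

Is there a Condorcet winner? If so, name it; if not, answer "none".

Dube

Head-to-head results (17 voters):
Weber vs Hoang: Weber preferred on 3+1+1+3 = 8 ballots; Hoang wins 9–8.
Weber vs Okafor: 5 to 12, Okafor.
Weber vs Dube: Weber preferred on 2+1 = 3 ballots; Dube wins 14–3.
Weber vs Pham: 3 to 14, Pham.
Weber vs Osei: Weber preferred on 6+3 = 9 ballots; Weber wins 9–8.
Hoang vs Okafor: Hoang preferred on 1 ballot; Okafor wins 16–1.
Hoang vs Dube: Hoang is ranked higher on 2+1 = 3 ballots, Dube on 14. Dube wins 14–3.
Hoang vs Pham: 2+1+1+1 = 5 for Hoang, 12 for Pham — Pham by 12–5.
Hoang vs Osei: Hoang preferred on 2+6+1 = 9 ballots; Hoang wins 9–8.
Okafor vs Dube: 2+1+1 = 4 for Okafor, 13 for Dube — Dube by 13–4.
Okafor vs Pham: 10 to 7, Okafor.
Okafor vs Osei: 12 to 5, Okafor.
Dube vs Pham: Dube preferred on 6+1+3+1+1+3 = 15 ballots; Dube wins 15–2.
Dube vs Osei: 14 to 3, Dube.
Pham vs Osei: 9 to 8, Pham.
Dube beats each of Weber, Hoang, Okafor, Pham, Osei — Dube is the Condorcet winner.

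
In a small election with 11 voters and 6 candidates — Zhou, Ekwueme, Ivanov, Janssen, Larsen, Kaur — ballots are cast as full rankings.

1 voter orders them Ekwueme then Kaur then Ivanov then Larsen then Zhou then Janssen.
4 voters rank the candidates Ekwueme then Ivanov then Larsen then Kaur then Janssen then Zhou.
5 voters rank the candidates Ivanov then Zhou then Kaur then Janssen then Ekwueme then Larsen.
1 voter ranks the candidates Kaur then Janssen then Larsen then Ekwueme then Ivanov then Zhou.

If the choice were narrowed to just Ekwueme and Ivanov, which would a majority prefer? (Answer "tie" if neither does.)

Ekwueme

Ballots ranking Ekwueme above Ivanov: 1 + 4 + 1 = 6.
Ballots ranking Ivanov above Ekwueme: 11 − 6 = 5.
Ekwueme wins the head-to-head 6–5.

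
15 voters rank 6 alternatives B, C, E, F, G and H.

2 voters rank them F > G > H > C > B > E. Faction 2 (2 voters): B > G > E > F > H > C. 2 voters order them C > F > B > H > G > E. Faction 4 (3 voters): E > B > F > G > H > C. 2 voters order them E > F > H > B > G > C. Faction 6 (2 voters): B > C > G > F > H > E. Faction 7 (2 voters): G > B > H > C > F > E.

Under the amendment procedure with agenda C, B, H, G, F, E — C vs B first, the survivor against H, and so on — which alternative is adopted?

B

Round 1: C vs B — 4–11, B advances.
Round 2: B vs H — 11–4, B advances.
Round 3: B vs G — 11–4, B advances.
Round 4: B vs F — 9–6, B advances.
Round 5: B vs E — 10–5, B advances.
B survives the agenda.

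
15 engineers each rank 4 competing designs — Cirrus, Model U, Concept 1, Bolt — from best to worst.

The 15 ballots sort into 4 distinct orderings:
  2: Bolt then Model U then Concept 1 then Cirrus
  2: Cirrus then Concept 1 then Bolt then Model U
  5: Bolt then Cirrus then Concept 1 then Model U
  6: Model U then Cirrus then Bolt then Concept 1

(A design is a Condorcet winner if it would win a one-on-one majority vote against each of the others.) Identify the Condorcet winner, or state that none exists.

Check each pair by majority over 15 ballots:
Cirrus vs Model U: Model U wins 8–7.
Cirrus–Concept 1: Cirrus 13–2.
Cirrus vs Bolt: Cirrus, 8–7.
Model U vs Concept 1: Model U, 8–7.
Model U–Bolt: Bolt 9–6.
Concept 1–Bolt: Bolt 13–2.
No design is unbeaten: Cirrus loses to Model U; Model U loses to Bolt; Concept 1 loses to Cirrus; Bolt loses to Cirrus. In particular Cirrus → Bolt → Model U → Cirrus is a majority cycle — no Condorcet winner exists.

none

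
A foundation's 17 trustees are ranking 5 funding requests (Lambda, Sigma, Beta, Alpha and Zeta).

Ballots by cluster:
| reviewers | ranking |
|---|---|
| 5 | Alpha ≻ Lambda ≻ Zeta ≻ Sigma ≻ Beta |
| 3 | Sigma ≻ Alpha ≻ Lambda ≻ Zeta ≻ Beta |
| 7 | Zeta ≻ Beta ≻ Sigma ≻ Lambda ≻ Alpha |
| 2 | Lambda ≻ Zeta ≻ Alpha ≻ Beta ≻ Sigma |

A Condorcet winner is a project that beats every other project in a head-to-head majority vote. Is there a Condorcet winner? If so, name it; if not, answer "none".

none

Pairwise majorities:
Lambda vs Sigma: Lambda preferred on 5+2 = 7 ballots; Sigma wins 10–7.
Lambda–Beta: Lambda 10–7.
Lambda vs Alpha: 7+2 = 9 for Lambda, 8 for Alpha — Lambda by 9–8.
Lambda–Zeta: Lambda 10–7.
Sigma vs Beta: Beta, 9–8.
Sigma vs Alpha: Sigma wins 10–7.
Sigma vs Zeta: Sigma preferred on 3 ballots; Zeta wins 14–3.
Beta vs Alpha: Alpha wins 10–7.
Beta vs Zeta: Beta preferred on 0 ballots; Zeta wins 17–0.
Alpha–Zeta: Zeta 9–8.
Every project loses at least once (Lambda loses to Sigma; Sigma loses to Beta; Beta loses to Lambda; Alpha loses to Lambda; Zeta loses to Lambda). The majority relation contains the cycle Lambda → Beta → Sigma → Lambda, so there is no Condorcet winner.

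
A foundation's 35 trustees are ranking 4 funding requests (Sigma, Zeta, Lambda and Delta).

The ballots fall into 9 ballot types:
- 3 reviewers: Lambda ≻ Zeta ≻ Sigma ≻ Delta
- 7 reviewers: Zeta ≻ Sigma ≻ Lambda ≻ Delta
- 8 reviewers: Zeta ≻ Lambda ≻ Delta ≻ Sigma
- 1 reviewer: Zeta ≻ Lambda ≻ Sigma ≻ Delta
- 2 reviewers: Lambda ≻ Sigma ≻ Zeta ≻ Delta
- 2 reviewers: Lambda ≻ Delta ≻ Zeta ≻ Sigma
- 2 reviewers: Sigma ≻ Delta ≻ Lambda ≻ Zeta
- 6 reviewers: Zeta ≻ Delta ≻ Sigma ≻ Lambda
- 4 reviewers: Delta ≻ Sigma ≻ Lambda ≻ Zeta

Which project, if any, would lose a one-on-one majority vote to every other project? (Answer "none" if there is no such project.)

none

Pairwise majorities:
Sigma vs Zeta: Sigma preferred on 2+2+4 = 8 ballots; Zeta wins 27–8.
Sigma vs Lambda: 19 to 16, Sigma.
Sigma vs Delta: Delta, 20–15.
Zeta vs Lambda: Zeta wins 22–13.
Zeta–Delta: Zeta 27–8.
Lambda vs Delta: Lambda wins 23–12.
No project is winless: Sigma beats Lambda; Zeta beats Sigma; Lambda beats Delta; Delta beats Sigma. There is no Condorcet loser.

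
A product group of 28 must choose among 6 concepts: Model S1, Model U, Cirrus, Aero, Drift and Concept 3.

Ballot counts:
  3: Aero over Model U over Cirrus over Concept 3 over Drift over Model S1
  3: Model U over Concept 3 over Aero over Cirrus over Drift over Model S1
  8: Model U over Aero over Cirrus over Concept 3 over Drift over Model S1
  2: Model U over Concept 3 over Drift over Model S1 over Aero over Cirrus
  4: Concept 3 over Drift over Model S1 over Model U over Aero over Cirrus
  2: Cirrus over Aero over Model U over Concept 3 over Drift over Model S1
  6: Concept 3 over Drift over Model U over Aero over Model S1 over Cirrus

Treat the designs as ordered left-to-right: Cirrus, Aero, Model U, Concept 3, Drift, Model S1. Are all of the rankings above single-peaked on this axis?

yes

Axis positions: Cirrus=1, Aero=2, Model U=3, Concept 3=4, Drift=5, Model S1=6.
Ballot type 1 (peak Aero at position 2): ranking walks positions 2-3-1-4-5-6, expanding outward from the peak — single-peaked.
Ballot type 2 (peak Model U at position 3): ranking walks positions 3-4-2-1-5-6, expanding outward from the peak — single-peaked.
Ballot type 3 (peak Model U at position 3): ranking walks positions 3-2-1-4-5-6, expanding outward from the peak — single-peaked.
Ballot type 4 (peak Model U at position 3): ranking walks positions 3-4-5-6-2-1, expanding outward from the peak — single-peaked.
Ballot type 5 (peak Concept 3 at position 4): ranking walks positions 4-5-6-3-2-1, expanding outward from the peak — single-peaked.
Ballot type 6 (peak Cirrus at position 1): ranking walks positions 1-2-3-4-5-6, expanding outward from the peak — single-peaked.
Ballot type 7 (peak Concept 3 at position 4): ranking walks positions 4-5-3-2-6-1, expanding outward from the peak — single-peaked.
Every ranking is single-peaked on this axis.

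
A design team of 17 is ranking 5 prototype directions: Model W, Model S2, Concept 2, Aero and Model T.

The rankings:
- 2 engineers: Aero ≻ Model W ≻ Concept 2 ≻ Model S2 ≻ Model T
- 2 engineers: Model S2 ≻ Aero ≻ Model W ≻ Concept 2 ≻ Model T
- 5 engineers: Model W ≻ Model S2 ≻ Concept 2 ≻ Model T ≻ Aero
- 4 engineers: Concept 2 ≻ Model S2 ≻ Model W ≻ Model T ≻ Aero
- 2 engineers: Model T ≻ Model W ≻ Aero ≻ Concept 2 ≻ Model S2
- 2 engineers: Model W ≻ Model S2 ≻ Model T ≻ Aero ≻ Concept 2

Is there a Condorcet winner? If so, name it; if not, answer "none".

Check each pair by majority over 17 ballots:
Model W vs Model S2: Model W is ranked higher on 2+5+2+2 = 11 ballots, Model S2 on 6. Model W wins 11–6.
Model W vs Concept 2: Model W preferred on 2+2+5+2+2 = 13 ballots; Model W wins 13–4.
Model W vs Aero: Model W preferred on 5+4+2+2 = 13 ballots; Model W wins 13–4.
Model W vs Model T: Model W is ranked higher on 2+2+5+4+2 = 15 ballots, Model T on 2. Model W wins 15–2.
Model S2 vs Concept 2: Model S2 preferred on 2+5+2 = 9 ballots; Model S2 wins 9–8.
Model S2 vs Aero: Model S2 is ranked higher on 2+5+4+2 = 13 ballots, Aero on 4. Model S2 wins 13–4.
Model S2 vs Model T: 2+2+5+4+2 = 15 for Model S2, 2 for Model T — Model S2 by 15–2.
Concept 2 vs Aero: Concept 2 preferred on 5+4 = 9 ballots; Concept 2 wins 9–8.
Concept 2 vs Model T: Concept 2 is ranked higher on 2+2+5+4 = 13 ballots, Model T on 4. Concept 2 wins 13–4.
Aero vs Model T: Aero preferred on 2+2 = 4 ballots; Model T wins 13–4.
Model W beats each of Model S2, Concept 2, Aero, Model T — Model W is the Condorcet winner.

Model W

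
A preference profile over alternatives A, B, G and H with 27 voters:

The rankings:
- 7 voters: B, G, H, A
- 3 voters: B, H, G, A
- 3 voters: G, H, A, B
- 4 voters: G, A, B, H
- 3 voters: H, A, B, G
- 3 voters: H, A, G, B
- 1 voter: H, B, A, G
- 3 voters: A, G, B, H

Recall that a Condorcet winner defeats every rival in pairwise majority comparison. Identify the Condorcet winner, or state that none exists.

none

Pairwise majorities:
A vs B: A is ranked higher on 3+4+3+3+3 = 16 ballots, B on 11. A wins 16–11.
A vs G: A is ranked higher on 3+3+1+3 = 10 ballots, G on 17. G wins 17–10.
A vs H: A preferred on 4+3 = 7 ballots; H wins 20–7.
B vs G: 7+3+3+1 = 14 for B, 13 for G — B by 14–13.
B vs H: 7+3+4+3 = 17 for B, 10 for H — B by 17–10.
G vs H: G is ranked higher on 7+3+4+3 = 17 ballots, H on 10. G wins 17–10.
No alternative is unbeaten: A loses to G; B loses to A; G loses to B; H loses to B. In particular A → B → G → A is a majority cycle — no Condorcet winner exists.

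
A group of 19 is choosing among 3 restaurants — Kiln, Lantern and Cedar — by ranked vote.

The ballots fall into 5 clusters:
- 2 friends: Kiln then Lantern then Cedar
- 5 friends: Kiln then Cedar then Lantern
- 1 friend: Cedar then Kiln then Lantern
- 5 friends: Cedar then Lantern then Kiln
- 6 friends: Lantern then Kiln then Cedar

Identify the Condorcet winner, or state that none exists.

none

Pairwise majorities:
Kiln–Lantern: Lantern 11–8.
Kiln vs Cedar: Kiln, 13–6.
Lantern vs Cedar: Cedar wins 11–8.
Each restaurant drops at least one matchup (Kiln loses to Lantern; Lantern loses to Cedar; Cedar loses to Kiln); the cycle Kiln > Cedar > Lantern > Kiln rules out a Condorcet winner.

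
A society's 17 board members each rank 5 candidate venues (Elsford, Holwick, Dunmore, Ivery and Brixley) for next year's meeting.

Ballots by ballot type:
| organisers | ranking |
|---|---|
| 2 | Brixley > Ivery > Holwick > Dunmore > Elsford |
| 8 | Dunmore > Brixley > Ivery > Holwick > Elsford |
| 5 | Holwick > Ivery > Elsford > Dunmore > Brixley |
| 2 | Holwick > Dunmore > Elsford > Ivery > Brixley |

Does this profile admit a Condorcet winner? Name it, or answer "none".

Check each pair by majority over 17 ballots:
Elsford–Holwick: Holwick 17–0.
Elsford vs Dunmore: Dunmore, 12–5.
Elsford vs Ivery: Ivery wins 15–2.
Elsford–Brixley: Brixley 10–7.
Holwick–Dunmore: Holwick 9–8.
Holwick vs Ivery: Ivery, 10–7.
Holwick–Brixley: Brixley 10–7.
Dunmore vs Ivery: Dunmore wins 10–7.
Dunmore–Brixley: Dunmore 15–2.
Ivery vs Brixley: Brixley, 10–7.
Each city drops at least one matchup (Elsford loses to Holwick; Holwick loses to Ivery; Dunmore loses to Holwick; Ivery loses to Dunmore; Brixley loses to Dunmore); the cycle Holwick > Dunmore > Ivery > Holwick rules out a Condorcet winner.

none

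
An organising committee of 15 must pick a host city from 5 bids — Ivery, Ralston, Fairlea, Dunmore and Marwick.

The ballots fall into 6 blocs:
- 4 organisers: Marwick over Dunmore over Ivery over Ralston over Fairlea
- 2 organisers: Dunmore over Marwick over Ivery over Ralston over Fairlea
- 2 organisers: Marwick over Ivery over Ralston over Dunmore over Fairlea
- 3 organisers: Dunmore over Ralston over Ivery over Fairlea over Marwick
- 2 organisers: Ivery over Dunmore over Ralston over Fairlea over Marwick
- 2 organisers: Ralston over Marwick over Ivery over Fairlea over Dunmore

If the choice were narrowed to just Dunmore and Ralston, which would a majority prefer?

Dunmore

Ballots ranking Dunmore above Ralston: 4 + 2 + 3 + 2 = 11.
Ballots ranking Ralston above Dunmore: 15 − 11 = 4.
Dunmore wins the head-to-head 11–4.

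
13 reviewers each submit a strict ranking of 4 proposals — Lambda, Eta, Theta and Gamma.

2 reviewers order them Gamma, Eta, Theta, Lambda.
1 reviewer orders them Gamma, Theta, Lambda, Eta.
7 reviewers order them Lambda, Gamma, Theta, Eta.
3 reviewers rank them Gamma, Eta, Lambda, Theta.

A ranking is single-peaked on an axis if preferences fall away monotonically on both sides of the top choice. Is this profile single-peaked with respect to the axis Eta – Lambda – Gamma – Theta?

no

Axis positions: Eta=1, Lambda=2, Gamma=3, Theta=4.
Group 1: ranking walks positions 3-1-4-2; Eta is ranked above Lambda even though Lambda lies between Eta and the peak Gamma on the axis — preferences dip and rise again. Not single-peaked.
Group 2 (peak Gamma at position 3): ranking walks positions 3-4-2-1, expanding outward from the peak — single-peaked.
Group 3 (peak Lambda at position 2): ranking walks positions 2-3-4-1, expanding outward from the peak — single-peaked.
Group 4: ranking walks positions 3-1-2-4; Eta is ranked above Lambda even though Lambda lies between Eta and the peak Gamma on the axis — preferences dip and rise again. Not single-peaked.
Group 1 violates single-peakedness, so the profile is not single-peaked on this axis.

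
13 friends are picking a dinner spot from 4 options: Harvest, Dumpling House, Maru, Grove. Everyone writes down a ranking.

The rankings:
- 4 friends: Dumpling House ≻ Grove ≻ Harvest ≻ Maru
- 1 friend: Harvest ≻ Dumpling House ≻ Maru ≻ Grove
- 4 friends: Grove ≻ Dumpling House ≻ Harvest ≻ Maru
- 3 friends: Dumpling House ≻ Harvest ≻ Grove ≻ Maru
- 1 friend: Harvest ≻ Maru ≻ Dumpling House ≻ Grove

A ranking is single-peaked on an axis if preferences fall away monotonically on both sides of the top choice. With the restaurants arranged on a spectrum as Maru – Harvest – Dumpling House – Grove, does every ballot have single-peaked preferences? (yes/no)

yes

Axis positions: Maru=1, Harvest=2, Dumpling House=3, Grove=4.
Faction 1 (peak Dumpling House at position 3): ranking walks positions 3-4-2-1, expanding outward from the peak — single-peaked.
Faction 2 (peak Harvest at position 2): ranking walks positions 2-3-1-4, expanding outward from the peak — single-peaked.
Faction 3 (peak Grove at position 4): ranking walks positions 4-3-2-1, expanding outward from the peak — single-peaked.
Faction 4 (peak Dumpling House at position 3): ranking walks positions 3-2-4-1, expanding outward from the peak — single-peaked.
Faction 5 (peak Harvest at position 2): ranking walks positions 2-1-3-4, expanding outward from the peak — single-peaked.
Every ranking is single-peaked on this axis.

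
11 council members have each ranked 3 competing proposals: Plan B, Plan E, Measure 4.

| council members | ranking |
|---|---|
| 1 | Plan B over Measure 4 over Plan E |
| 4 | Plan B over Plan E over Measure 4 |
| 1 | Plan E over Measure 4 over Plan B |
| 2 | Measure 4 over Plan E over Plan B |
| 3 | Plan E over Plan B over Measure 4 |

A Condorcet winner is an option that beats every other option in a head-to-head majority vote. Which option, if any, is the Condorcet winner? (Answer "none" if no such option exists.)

Pairwise majorities:
Plan B vs Plan E: 5 to 6, Plan E.
Plan B vs Measure 4: Plan B is ranked higher on 1+4+3 = 8 ballots, Measure 4 on 3. Plan B wins 8–3.
Plan E vs Measure 4: Plan E is ranked higher on 4+1+3 = 8 ballots, Measure 4 on 3. Plan E wins 8–3.
Plan E beats each of Plan B, Measure 4 — Plan E is the Condorcet winner.

Plan E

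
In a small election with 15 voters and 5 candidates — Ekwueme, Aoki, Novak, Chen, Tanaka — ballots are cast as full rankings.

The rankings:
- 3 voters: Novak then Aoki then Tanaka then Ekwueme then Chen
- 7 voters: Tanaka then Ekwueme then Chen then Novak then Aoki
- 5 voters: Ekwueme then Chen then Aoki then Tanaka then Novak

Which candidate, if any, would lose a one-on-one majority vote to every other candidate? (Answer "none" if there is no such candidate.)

none

Pairwise majorities:
Ekwueme vs Aoki: Ekwueme is ranked higher on 7+5 = 12 ballots, Aoki on 3. Ekwueme wins 12–3.
Ekwueme–Novak: Ekwueme 12–3.
Ekwueme vs Chen: 15 to 0, Ekwueme.
Ekwueme vs Tanaka: Ekwueme is ranked higher on 5 ballots, Tanaka on 10. Tanaka wins 10–5.
Aoki vs Novak: Novak wins 10–5.
Aoki vs Chen: Chen wins 12–3.
Aoki vs Tanaka: Aoki is ranked higher on 3+5 = 8 ballots, Tanaka on 7. Aoki wins 8–7.
Novak vs Chen: 3 to 12, Chen.
Novak vs Tanaka: Tanaka wins 12–3.
Chen vs Tanaka: Tanaka wins 10–5.
No candidate is winless: Ekwueme beats Aoki; Aoki beats Tanaka; Novak beats Aoki; Chen beats Aoki; Tanaka beats Ekwueme. There is no Condorcet loser.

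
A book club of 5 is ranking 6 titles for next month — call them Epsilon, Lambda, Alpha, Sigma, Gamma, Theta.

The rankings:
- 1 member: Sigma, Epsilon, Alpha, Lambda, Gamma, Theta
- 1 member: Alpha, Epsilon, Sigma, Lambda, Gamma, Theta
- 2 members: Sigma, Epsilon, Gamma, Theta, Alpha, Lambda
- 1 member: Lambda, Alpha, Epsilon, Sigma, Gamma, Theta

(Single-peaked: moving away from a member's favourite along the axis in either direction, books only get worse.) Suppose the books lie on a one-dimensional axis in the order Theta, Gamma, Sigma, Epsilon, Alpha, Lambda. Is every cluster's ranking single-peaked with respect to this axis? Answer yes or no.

yes

Axis positions: Theta=1, Gamma=2, Sigma=3, Epsilon=4, Alpha=5, Lambda=6.
Cluster 1 (peak Sigma at position 3): ranking walks positions 3-4-5-6-2-1, expanding outward from the peak — single-peaked.
Cluster 2 (peak Alpha at position 5): ranking walks positions 5-4-3-6-2-1, expanding outward from the peak — single-peaked.
Cluster 3 (peak Sigma at position 3): ranking walks positions 3-4-2-1-5-6, expanding outward from the peak — single-peaked.
Cluster 4 (peak Lambda at position 6): ranking walks positions 6-5-4-3-2-1, expanding outward from the peak — single-peaked.
Every ranking is single-peaked on this axis.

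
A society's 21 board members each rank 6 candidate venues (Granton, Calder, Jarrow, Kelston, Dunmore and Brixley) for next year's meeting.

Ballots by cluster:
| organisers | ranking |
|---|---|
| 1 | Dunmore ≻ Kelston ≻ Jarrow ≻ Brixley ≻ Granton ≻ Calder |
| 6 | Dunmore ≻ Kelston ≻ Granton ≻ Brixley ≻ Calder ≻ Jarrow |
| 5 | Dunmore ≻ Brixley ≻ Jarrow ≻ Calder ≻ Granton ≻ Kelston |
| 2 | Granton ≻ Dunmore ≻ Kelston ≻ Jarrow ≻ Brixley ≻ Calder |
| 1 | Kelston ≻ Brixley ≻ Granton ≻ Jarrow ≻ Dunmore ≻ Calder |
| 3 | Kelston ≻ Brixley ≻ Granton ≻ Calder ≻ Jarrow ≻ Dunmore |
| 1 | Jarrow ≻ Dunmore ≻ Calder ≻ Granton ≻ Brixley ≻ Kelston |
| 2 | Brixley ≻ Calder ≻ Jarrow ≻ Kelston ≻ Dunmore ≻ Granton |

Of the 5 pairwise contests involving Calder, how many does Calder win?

1

Calder against each rival (21 organisers):
Calder vs Granton: Calder preferred on 5+1+2 = 8 ballots; Granton wins 13–8.
Calder–Jarrow: Calder 11–10.
Calder vs Kelston: Kelston, 13–8.
Calder–Dunmore: Dunmore 16–5.
Calder vs Brixley: 1 for Calder, 20 for Brixley — Brixley by 20–1.
Calder beats Jarrow; loses to Granton, Kelston, Dunmore, Brixley — 1 pairwise win.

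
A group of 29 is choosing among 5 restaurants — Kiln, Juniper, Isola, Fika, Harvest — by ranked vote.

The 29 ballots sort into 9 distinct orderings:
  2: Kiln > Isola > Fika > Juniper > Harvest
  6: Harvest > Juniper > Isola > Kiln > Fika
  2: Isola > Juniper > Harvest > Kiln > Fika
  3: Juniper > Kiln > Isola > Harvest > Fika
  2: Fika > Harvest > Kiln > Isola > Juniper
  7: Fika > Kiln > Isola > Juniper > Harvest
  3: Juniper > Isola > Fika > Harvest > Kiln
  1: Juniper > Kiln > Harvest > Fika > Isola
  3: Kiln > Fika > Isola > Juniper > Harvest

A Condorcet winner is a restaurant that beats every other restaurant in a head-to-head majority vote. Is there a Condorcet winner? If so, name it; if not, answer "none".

none

Head-to-head results (29 friends):
Kiln vs Juniper: Juniper, 15–14.
Kiln vs Isola: Kiln, 18–11.
Kiln vs Fika: 17 to 12, Kiln.
Kiln vs Harvest: Kiln is ranked higher on 2+3+7+1+3 = 16 ballots, Harvest on 13. Kiln wins 16–13.
Juniper vs Isola: 13 to 16, Isola.
Juniper vs Fika: Juniper, 15–14.
Juniper–Harvest: Juniper 21–8.
Isola vs Fika: Isola wins 16–13.
Isola–Harvest: Isola 20–9.
Fika vs Harvest: Fika wins 17–12.
Each restaurant drops at least one matchup (Kiln loses to Juniper; Juniper loses to Isola; Isola loses to Kiln; Fika loses to Kiln; Harvest loses to Kiln); the cycle Kiln beats Isola beats Juniper beats Kiln rules out a Condorcet winner.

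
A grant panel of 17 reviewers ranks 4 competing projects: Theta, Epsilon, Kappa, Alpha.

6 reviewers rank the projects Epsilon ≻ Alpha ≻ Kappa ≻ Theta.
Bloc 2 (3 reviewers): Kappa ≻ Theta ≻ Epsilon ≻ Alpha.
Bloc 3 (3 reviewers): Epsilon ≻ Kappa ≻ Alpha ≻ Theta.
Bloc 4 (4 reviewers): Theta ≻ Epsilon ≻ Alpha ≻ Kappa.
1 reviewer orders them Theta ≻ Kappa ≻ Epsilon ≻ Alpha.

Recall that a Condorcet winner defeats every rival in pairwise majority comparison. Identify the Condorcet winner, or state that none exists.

Epsilon

Pairwise majorities:
Theta vs Epsilon: Epsilon, 9–8.
Theta–Kappa: Kappa 12–5.
Theta vs Alpha: Alpha, 9–8.
Epsilon–Kappa: Epsilon 13–4.
Epsilon vs Alpha: Epsilon, 17–0.
Kappa–Alpha: Alpha 10–7.
Epsilon beats each of Theta, Kappa, Alpha — Epsilon is the Condorcet winner.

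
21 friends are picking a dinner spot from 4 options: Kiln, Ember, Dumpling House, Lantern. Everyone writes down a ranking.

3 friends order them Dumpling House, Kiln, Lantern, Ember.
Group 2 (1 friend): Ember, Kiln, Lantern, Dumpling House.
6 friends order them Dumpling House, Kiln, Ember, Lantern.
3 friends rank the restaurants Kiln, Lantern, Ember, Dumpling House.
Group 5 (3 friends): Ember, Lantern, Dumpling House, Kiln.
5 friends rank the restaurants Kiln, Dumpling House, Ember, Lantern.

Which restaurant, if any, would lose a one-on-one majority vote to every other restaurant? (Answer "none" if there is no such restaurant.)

Lantern

Pairwise majorities:
Kiln vs Ember: Kiln, 17–4.
Kiln vs Dumpling House: Dumpling House wins 12–9.
Kiln vs Lantern: 3+1+6+3+5 = 18 for Kiln, 3 for Lantern — Kiln by 18–3.
Ember vs Dumpling House: Dumpling House wins 14–7.
Ember vs Lantern: Ember, 15–6.
Dumpling House vs Lantern: 3+6+5 = 14 for Dumpling House, 7 for Lantern — Dumpling House by 14–7.
Lantern is beaten in every head-to-head and is the Condorcet loser.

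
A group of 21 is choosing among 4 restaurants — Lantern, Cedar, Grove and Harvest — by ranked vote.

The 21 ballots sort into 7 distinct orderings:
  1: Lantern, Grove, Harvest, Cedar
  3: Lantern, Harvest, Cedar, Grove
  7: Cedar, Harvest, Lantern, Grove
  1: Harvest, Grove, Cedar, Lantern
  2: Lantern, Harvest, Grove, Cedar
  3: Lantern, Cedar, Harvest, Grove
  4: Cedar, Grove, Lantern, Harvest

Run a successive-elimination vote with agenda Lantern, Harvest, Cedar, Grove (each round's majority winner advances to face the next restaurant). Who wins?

Round 1: Lantern vs Harvest — 13–8, Lantern advances.
Round 2: Lantern vs Cedar — 9–12, Cedar advances.
Round 3: Cedar vs Grove — 17–4, Cedar advances.
The agenda winner is Cedar.

Cedar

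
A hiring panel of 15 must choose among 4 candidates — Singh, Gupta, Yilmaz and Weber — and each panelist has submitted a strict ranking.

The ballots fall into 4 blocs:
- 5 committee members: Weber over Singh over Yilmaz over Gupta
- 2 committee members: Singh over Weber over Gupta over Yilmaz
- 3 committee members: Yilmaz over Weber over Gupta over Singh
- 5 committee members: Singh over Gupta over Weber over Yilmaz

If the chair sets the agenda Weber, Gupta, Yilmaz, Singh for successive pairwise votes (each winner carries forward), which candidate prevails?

Weber

Round 1: Weber vs Gupta — 10–5, Weber advances.
Round 2: Weber vs Yilmaz — 12–3, Weber advances.
Round 3: Weber vs Singh — 8–7, Weber advances.
Weber survives the agenda.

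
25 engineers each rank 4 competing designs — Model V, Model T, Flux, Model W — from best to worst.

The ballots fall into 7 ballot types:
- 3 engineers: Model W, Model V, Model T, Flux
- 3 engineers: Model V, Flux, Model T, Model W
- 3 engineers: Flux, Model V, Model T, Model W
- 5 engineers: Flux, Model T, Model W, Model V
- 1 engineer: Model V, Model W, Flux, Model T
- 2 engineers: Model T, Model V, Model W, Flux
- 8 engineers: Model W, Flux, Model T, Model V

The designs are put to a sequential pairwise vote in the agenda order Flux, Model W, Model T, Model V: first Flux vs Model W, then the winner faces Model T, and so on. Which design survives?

Model T

Round 1: Flux vs Model W — 11–14, Model W advances.
Round 2: Model W vs Model T — 12–13, Model T advances.
Round 3: Model T vs Model V — 15–10, Model T advances.
Model T survives the agenda.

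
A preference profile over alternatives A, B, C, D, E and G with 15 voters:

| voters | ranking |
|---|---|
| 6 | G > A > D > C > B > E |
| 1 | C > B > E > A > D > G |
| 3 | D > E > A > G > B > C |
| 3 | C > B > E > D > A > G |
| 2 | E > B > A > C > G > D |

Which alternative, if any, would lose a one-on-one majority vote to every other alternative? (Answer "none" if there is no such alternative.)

none

Pairwise majorities:
A–B: A 9–6.
A vs C: 6+3+2 = 11 for A, 4 for C — A by 11–4.
A vs D: A wins 9–6.
A–E: E 9–6.
A vs G: A preferred on 1+3+3+2 = 9 ballots; A wins 9–6.
B vs C: C, 10–5.
B vs D: 1+3+2 = 6 for B, 9 for D — D by 9–6.
B vs E: 10 to 5, B.
B–G: G 9–6.
C vs D: D wins 9–6.
C–E: C 10–5.
C vs G: C preferred on 1+3+2 = 6 ballots; G wins 9–6.
D vs E: D preferred on 6+3 = 9 ballots; D wins 9–6.
D vs G: D is ranked higher on 1+3+3 = 7 ballots, G on 8. G wins 8–7.
E vs G: 1+3+3+2 = 9 for E, 6 for G — E by 9–6.
Each alternative has at least one pairwise win (A beats B; B beats E; C beats B; D beats B; E beats A; G beats B) — no Condorcet loser.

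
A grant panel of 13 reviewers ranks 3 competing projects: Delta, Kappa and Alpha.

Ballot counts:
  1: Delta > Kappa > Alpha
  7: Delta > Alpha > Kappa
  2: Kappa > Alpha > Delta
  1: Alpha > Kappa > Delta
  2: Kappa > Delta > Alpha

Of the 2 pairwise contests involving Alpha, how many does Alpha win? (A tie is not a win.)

1

Alpha against each rival (13 reviewers):
Alpha vs Delta: Delta, 10–3.
Alpha vs Kappa: Alpha wins 8–5.
Alpha beats Kappa; loses to Delta — 1 pairwise win.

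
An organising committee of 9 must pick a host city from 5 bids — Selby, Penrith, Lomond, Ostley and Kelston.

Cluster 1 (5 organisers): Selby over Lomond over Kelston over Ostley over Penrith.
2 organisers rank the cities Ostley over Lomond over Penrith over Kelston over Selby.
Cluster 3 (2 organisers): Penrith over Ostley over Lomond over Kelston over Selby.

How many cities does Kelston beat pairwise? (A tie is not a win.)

2

Kelston against each rival (9 organisers):
Kelston vs Selby: Kelston is ranked higher on 2+2 = 4 ballots, Selby on 5. Selby wins 5–4.
Kelston vs Penrith: Kelston, 5–4.
Kelston vs Lomond: Lomond, 9–0.
Kelston vs Ostley: 5 for Kelston, 4 for Ostley — Kelston by 5–4.
Kelston beats Penrith, Ostley; loses to Selby, Lomond — 2 pairwise wins.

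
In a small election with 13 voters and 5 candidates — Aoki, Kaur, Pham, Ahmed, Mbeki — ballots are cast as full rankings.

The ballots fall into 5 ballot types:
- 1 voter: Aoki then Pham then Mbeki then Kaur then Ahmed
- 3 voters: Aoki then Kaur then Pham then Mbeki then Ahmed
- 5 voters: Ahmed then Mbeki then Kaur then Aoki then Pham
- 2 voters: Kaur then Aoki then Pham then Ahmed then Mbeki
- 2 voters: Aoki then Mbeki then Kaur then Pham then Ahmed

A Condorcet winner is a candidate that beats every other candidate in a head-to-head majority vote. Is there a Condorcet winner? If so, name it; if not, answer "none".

none

Check each pair by majority over 13 ballots:
Aoki vs Kaur: Aoki is ranked higher on 1+3+2 = 6 ballots, Kaur on 7. Kaur wins 7–6.
Aoki vs Pham: Aoki, 13–0.
Aoki vs Ahmed: Aoki, 8–5.
Aoki vs Mbeki: Aoki wins 8–5.
Kaur vs Pham: Kaur wins 12–1.
Kaur vs Ahmed: 8 to 5, Kaur.
Kaur vs Mbeki: 3+2 = 5 for Kaur, 8 for Mbeki — Mbeki by 8–5.
Pham vs Ahmed: Pham is ranked higher on 1+3+2+2 = 8 ballots, Ahmed on 5. Pham wins 8–5.
Pham vs Mbeki: 1+3+2 = 6 for Pham, 7 for Mbeki — Mbeki by 7–6.
Ahmed–Mbeki: Ahmed 7–6.
Every candidate loses at least once (Aoki loses to Kaur; Kaur loses to Mbeki; Pham loses to Aoki; Ahmed loses to Aoki; Mbeki loses to Aoki). The majority relation contains the cycle Aoki beats Mbeki beats Kaur beats Aoki, so there is no Condorcet winner.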